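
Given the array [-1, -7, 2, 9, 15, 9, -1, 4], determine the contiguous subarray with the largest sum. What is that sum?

Using Kadane's algorithm on [-1, -7, 2, 9, 15, 9, -1, 4]:

Scanning through the array:
Position 1 (value -7): max_ending_here = -7, max_so_far = -1
Position 2 (value 2): max_ending_here = 2, max_so_far = 2
Position 3 (value 9): max_ending_here = 11, max_so_far = 11
Position 4 (value 15): max_ending_here = 26, max_so_far = 26
Position 5 (value 9): max_ending_here = 35, max_so_far = 35
Position 6 (value -1): max_ending_here = 34, max_so_far = 35
Position 7 (value 4): max_ending_here = 38, max_so_far = 38

Maximum subarray: [2, 9, 15, 9, -1, 4]
Maximum sum: 38

The maximum subarray is [2, 9, 15, 9, -1, 4] with sum 38. This subarray runs from index 2 to index 7.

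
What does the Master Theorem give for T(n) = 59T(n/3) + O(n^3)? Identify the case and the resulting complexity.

Master Theorem for T(n) = 59T(n/3) + O(n^3):

a = 59, b = 3, c = 3
log_b(a) = log_3(59) = 3.7115

Case 1: c = 3 < log_3(59) = 3.7115
T(n) = O(n^(log_3 59))

For T(n) = 59T(n/3) + O(n^3): log_3(59) = 3.7115. This is Case 1 of the Master Theorem (c < log_b(a), work dominated by leaves), giving O(n^(log_3 59)).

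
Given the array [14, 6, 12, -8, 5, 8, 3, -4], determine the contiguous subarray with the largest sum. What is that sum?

Using Kadane's algorithm on [14, 6, 12, -8, 5, 8, 3, -4]:

Scanning through the array:
Position 1 (value 6): max_ending_here = 20, max_so_far = 20
Position 2 (value 12): max_ending_here = 32, max_so_far = 32
Position 3 (value -8): max_ending_here = 24, max_so_far = 32
Position 4 (value 5): max_ending_here = 29, max_so_far = 32
Position 5 (value 8): max_ending_here = 37, max_so_far = 37
Position 6 (value 3): max_ending_here = 40, max_so_far = 40
Position 7 (value -4): max_ending_here = 36, max_so_far = 40

Maximum subarray: [14, 6, 12, -8, 5, 8, 3]
Maximum sum: 40

The maximum subarray is [14, 6, 12, -8, 5, 8, 3] with sum 40. This subarray runs from index 0 to index 6.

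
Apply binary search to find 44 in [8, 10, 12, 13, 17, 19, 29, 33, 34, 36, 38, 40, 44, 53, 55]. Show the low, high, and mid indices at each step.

Binary search for 44 in [8, 10, 12, 13, 17, 19, 29, 33, 34, 36, 38, 40, 44, 53, 55]:

lo=0, hi=14, mid=7, arr[mid]=33 -> 33 < 44, search right half
lo=8, hi=14, mid=11, arr[mid]=40 -> 40 < 44, search right half
lo=12, hi=14, mid=13, arr[mid]=53 -> 53 > 44, search left half
lo=12, hi=12, mid=12, arr[mid]=44 -> Found target at index 12!

Binary search finds 44 at index 12 after 4 comparisons. The search repeatedly halves the search space by comparing with the middle element.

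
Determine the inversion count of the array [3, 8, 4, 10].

Finding inversions in [3, 8, 4, 10]:

(1, 2): arr[1]=8 > arr[2]=4

Total inversions: 1

The array has 1 inversion(s): (1,2). Each pair (i,j) satisfies i < j and arr[i] > arr[j].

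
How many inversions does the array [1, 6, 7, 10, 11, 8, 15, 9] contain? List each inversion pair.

Finding inversions in [1, 6, 7, 10, 11, 8, 15, 9]:

(3, 5): arr[3]=10 > arr[5]=8
(3, 7): arr[3]=10 > arr[7]=9
(4, 5): arr[4]=11 > arr[5]=8
(4, 7): arr[4]=11 > arr[7]=9
(6, 7): arr[6]=15 > arr[7]=9

Total inversions: 5

The array has 5 inversion(s): (3,5), (3,7), (4,5), (4,7), (6,7). Each pair (i,j) satisfies i < j and arr[i] > arr[j].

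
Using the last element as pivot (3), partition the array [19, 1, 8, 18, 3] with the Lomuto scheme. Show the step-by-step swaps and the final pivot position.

Lomuto partition with pivot = 3:

Initial array: [19, 1, 8, 18, 3]

arr[0]=19 > 3: no swap
arr[1]=1 <= 3: swap with position 0, array becomes [1, 19, 8, 18, 3]
arr[2]=8 > 3: no swap
arr[3]=18 > 3: no swap

Place pivot at position 1: [1, 3, 8, 18, 19]
Pivot position: 1

After partitioning with pivot 3, the array becomes [1, 3, 8, 18, 19]. The pivot is placed at index 1. All elements to the left of the pivot are <= 3, and all elements to the right are > 3.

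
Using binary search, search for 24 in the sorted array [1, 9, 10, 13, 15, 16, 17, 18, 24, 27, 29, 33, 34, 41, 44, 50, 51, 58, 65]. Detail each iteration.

Binary search for 24 in [1, 9, 10, 13, 15, 16, 17, 18, 24, 27, 29, 33, 34, 41, 44, 50, 51, 58, 65]:

lo=0, hi=18, mid=9, arr[mid]=27 -> 27 > 24, search left half
lo=0, hi=8, mid=4, arr[mid]=15 -> 15 < 24, search right half
lo=5, hi=8, mid=6, arr[mid]=17 -> 17 < 24, search right half
lo=7, hi=8, mid=7, arr[mid]=18 -> 18 < 24, search right half
lo=8, hi=8, mid=8, arr[mid]=24 -> Found target at index 8!

Binary search finds 24 at index 8 after 5 comparisons. The search repeatedly halves the search space by comparing with the middle element.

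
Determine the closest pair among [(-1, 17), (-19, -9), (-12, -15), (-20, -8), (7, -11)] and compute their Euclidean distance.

Computing all pairwise distances among 5 points:

d((-1, 17), (-19, -9)) = 31.6228
d((-1, 17), (-12, -15)) = 33.8378
d((-1, 17), (-20, -8)) = 31.4006
d((-1, 17), (7, -11)) = 29.1204
d((-19, -9), (-12, -15)) = 9.2195
d((-19, -9), (-20, -8)) = 1.4142 <-- minimum
d((-19, -9), (7, -11)) = 26.0768
d((-12, -15), (-20, -8)) = 10.6301
d((-12, -15), (7, -11)) = 19.4165
d((-20, -8), (7, -11)) = 27.1662

Closest pair: (-19, -9) and (-20, -8) with distance 1.4142

The closest pair is (-19, -9) and (-20, -8) with Euclidean distance 1.4142. For 5 points, brute-force pairwise comparison is shown above. For large n, the divide-and-conquer algorithm (sort by x, recurse on halves, check the dividing strip) achieves O(n log n).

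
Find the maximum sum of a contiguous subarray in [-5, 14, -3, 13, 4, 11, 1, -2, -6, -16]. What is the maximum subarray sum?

Using Kadane's algorithm on [-5, 14, -3, 13, 4, 11, 1, -2, -6, -16]:

Scanning through the array:
Position 1 (value 14): max_ending_here = 14, max_so_far = 14
Position 2 (value -3): max_ending_here = 11, max_so_far = 14
Position 3 (value 13): max_ending_here = 24, max_so_far = 24
Position 4 (value 4): max_ending_here = 28, max_so_far = 28
Position 5 (value 11): max_ending_here = 39, max_so_far = 39
Position 6 (value 1): max_ending_here = 40, max_so_far = 40
Position 7 (value -2): max_ending_here = 38, max_so_far = 40
Position 8 (value -6): max_ending_here = 32, max_so_far = 40
Position 9 (value -16): max_ending_here = 16, max_so_far = 40

Maximum subarray: [14, -3, 13, 4, 11, 1]
Maximum sum: 40

The maximum subarray is [14, -3, 13, 4, 11, 1] with sum 40. This subarray runs from index 1 to index 6.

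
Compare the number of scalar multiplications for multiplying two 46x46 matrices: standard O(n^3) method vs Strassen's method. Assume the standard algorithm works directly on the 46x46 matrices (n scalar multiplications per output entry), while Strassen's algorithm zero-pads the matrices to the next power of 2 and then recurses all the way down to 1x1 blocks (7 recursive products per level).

Matrix multiplication for 46x46 matrices:

Strassen's algorithm requires power-of-2 dimensions. Pad 46x46 to 64x64 (next power of 2).

Standard algorithm: 46^3 = 97336 multiplications
Strassen's algorithm: 7^(log2(64)) = 7^6 = 117649 multiplications
Difference: 97336 - 117649 = -20313 (Strassen uses MORE here due to padding overhead — for small or just-over-power-of-2 n, padding can outweigh the per-level savings)

Standard: 97336 multiplications (46^3). Strassen: 117649 multiplications (7^6, after padding to 64x64). Strassen reduces 8 recursive multiplications to 7 at each level.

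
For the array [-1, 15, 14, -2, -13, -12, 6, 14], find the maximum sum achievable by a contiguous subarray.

Using Kadane's algorithm on [-1, 15, 14, -2, -13, -12, 6, 14]:

Scanning through the array:
Position 1 (value 15): max_ending_here = 15, max_so_far = 15
Position 2 (value 14): max_ending_here = 29, max_so_far = 29
Position 3 (value -2): max_ending_here = 27, max_so_far = 29
Position 4 (value -13): max_ending_here = 14, max_so_far = 29
Position 5 (value -12): max_ending_here = 2, max_so_far = 29
Position 6 (value 6): max_ending_here = 8, max_so_far = 29
Position 7 (value 14): max_ending_here = 22, max_so_far = 29

Maximum subarray: [15, 14]
Maximum sum: 29

The maximum subarray is [15, 14] with sum 29. This subarray runs from index 1 to index 2.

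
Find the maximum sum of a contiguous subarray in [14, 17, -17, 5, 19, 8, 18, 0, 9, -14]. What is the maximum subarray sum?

Using Kadane's algorithm on [14, 17, -17, 5, 19, 8, 18, 0, 9, -14]:

Scanning through the array:
Position 1 (value 17): max_ending_here = 31, max_so_far = 31
Position 2 (value -17): max_ending_here = 14, max_so_far = 31
Position 3 (value 5): max_ending_here = 19, max_so_far = 31
Position 4 (value 19): max_ending_here = 38, max_so_far = 38
Position 5 (value 8): max_ending_here = 46, max_so_far = 46
Position 6 (value 18): max_ending_here = 64, max_so_far = 64
Position 7 (value 0): max_ending_here = 64, max_so_far = 64
Position 8 (value 9): max_ending_here = 73, max_so_far = 73
Position 9 (value -14): max_ending_here = 59, max_so_far = 73

Maximum subarray: [14, 17, -17, 5, 19, 8, 18, 0, 9]
Maximum sum: 73

The maximum subarray is [14, 17, -17, 5, 19, 8, 18, 0, 9] with sum 73. This subarray runs from index 0 to index 8.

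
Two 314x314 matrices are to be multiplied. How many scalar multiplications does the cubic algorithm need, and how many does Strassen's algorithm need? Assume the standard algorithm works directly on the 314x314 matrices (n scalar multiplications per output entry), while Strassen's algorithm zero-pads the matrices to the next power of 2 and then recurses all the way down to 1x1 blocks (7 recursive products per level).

Matrix multiplication for 314x314 matrices:

Strassen's algorithm requires power-of-2 dimensions. Pad 314x314 to 512x512 (next power of 2).

Standard algorithm: 314^3 = 30959144 multiplications
Strassen's algorithm: 7^(log2(512)) = 7^9 = 40353607 multiplications
Difference: 30959144 - 40353607 = -9394463 (Strassen uses MORE here due to padding overhead — for small or just-over-power-of-2 n, padding can outweigh the per-level savings)

Standard: 30959144 multiplications (314^3). Strassen: 40353607 multiplications (7^9, after padding to 512x512). Strassen reduces 8 recursive multiplications to 7 at each level.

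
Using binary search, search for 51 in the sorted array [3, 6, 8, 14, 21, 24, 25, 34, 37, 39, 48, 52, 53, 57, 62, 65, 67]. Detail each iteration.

Binary search for 51 in [3, 6, 8, 14, 21, 24, 25, 34, 37, 39, 48, 52, 53, 57, 62, 65, 67]:

lo=0, hi=16, mid=8, arr[mid]=37 -> 37 < 51, search right half
lo=9, hi=16, mid=12, arr[mid]=53 -> 53 > 51, search left half
lo=9, hi=11, mid=10, arr[mid]=48 -> 48 < 51, search right half
lo=11, hi=11, mid=11, arr[mid]=52 -> 52 > 51, search left half
lo=11 > hi=10, target 51 not found

Binary search determines that 51 is not in the array after 4 comparisons. The search space was exhausted without finding the target.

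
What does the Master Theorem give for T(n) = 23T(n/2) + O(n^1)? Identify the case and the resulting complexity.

Master Theorem for T(n) = 23T(n/2) + O(n^1):

a = 23, b = 2, c = 1
log_b(a) = log_2(23) = 4.5236

Case 1: c = 1 < log_2(23) = 4.5236
T(n) = O(n^(log_2 23))

For T(n) = 23T(n/2) + O(n^1): log_2(23) = 4.5236. This is Case 1 of the Master Theorem (c < log_b(a), work dominated by leaves), giving O(n^(log_2 23)).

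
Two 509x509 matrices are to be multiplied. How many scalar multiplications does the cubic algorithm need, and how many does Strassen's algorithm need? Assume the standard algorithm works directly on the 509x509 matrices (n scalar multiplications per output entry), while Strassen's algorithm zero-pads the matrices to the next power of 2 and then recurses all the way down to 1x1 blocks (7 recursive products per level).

Matrix multiplication for 509x509 matrices:

Strassen's algorithm requires power-of-2 dimensions. Pad 509x509 to 512x512 (next power of 2).

Standard algorithm: 509^3 = 131872229 multiplications
Strassen's algorithm: 7^(log2(512)) = 7^9 = 40353607 multiplications
Savings: 131872229 - 40353607 = 91518622 multiplications

Standard: 131872229 multiplications (509^3). Strassen: 40353607 multiplications (7^9, after padding to 512x512). Strassen reduces 8 recursive multiplications to 7 at each level.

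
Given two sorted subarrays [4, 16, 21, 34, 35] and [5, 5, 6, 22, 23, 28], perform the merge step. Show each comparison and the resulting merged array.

Merging process:

Compare 4 vs 5: take 4 from left. Merged: [4]
Compare 16 vs 5: take 5 from right. Merged: [4, 5]
Compare 16 vs 5: take 5 from right. Merged: [4, 5, 5]
Compare 16 vs 6: take 6 from right. Merged: [4, 5, 5, 6]
Compare 16 vs 22: take 16 from left. Merged: [4, 5, 5, 6, 16]
Compare 21 vs 22: take 21 from left. Merged: [4, 5, 5, 6, 16, 21]
Compare 34 vs 22: take 22 from right. Merged: [4, 5, 5, 6, 16, 21, 22]
Compare 34 vs 23: take 23 from right. Merged: [4, 5, 5, 6, 16, 21, 22, 23]
Compare 34 vs 28: take 28 from right. Merged: [4, 5, 5, 6, 16, 21, 22, 23, 28]
Append remaining from left: [34, 35]. Merged: [4, 5, 5, 6, 16, 21, 22, 23, 28, 34, 35]

Final merged array: [4, 5, 5, 6, 16, 21, 22, 23, 28, 34, 35]
Total comparisons: 9

The merged array is [4, 5, 5, 6, 16, 21, 22, 23, 28, 34, 35], requiring 9 comparisons. The merge step runs in O(n) time where n is the total number of elements.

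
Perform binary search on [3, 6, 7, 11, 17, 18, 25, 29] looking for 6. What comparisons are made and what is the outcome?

Binary search for 6 in [3, 6, 7, 11, 17, 18, 25, 29]:

lo=0, hi=7, mid=3, arr[mid]=11 -> 11 > 6, search left half
lo=0, hi=2, mid=1, arr[mid]=6 -> Found target at index 1!

Binary search finds 6 at index 1 after 2 comparisons. The search repeatedly halves the search space by comparing with the middle element.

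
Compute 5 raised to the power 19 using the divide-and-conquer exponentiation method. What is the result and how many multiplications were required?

Computing 5^19 by squaring (build up from 5^1; each line after the first costs one multiplication):

5^1 = 5
5^2 = (5^1)^2 = 5^2 = 25
5^4 = (5^2)^2 = 25^2 = 625
5^8 = (5^4)^2 = 625^2 = 390625
5^9 = 5 * 5^8 = 5 * 390625 = 1953125
5^18 = (5^9)^2 = 1953125^2 = 3814697265625
5^19 = 5 * 5^18 = 5 * 3814697265625 = 19073486328125

Result: 19073486328125
Multiplications needed: 6 (6 lines after 5^1)

5^19 = 19073486328125. Using exponentiation by squaring, this requires 6 multiplications. The key idea: if the exponent is even, square the half-power; if odd, multiply by the base once.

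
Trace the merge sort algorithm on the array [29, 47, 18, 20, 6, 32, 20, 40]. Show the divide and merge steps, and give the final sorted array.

Merge sort trace:

Split: [29, 47, 18, 20, 6, 32, 20, 40] -> [29, 47, 18, 20] and [6, 32, 20, 40]
  Split: [29, 47, 18, 20] -> [29, 47] and [18, 20]
    Split: [29, 47] -> [29] and [47]
    Merge: [29] + [47] -> [29, 47]
    Split: [18, 20] -> [18] and [20]
    Merge: [18] + [20] -> [18, 20]
  Merge: [29, 47] + [18, 20] -> [18, 20, 29, 47]
  Split: [6, 32, 20, 40] -> [6, 32] and [20, 40]
    Split: [6, 32] -> [6] and [32]
    Merge: [6] + [32] -> [6, 32]
    Split: [20, 40] -> [20] and [40]
    Merge: [20] + [40] -> [20, 40]
  Merge: [6, 32] + [20, 40] -> [6, 20, 32, 40]
Merge: [18, 20, 29, 47] + [6, 20, 32, 40] -> [6, 18, 20, 20, 29, 32, 40, 47]

Final sorted array: [6, 18, 20, 20, 29, 32, 40, 47]

The merge sort proceeds by recursively splitting the array and merging sorted halves.
After all merges, the sorted array is [6, 18, 20, 20, 29, 32, 40, 47].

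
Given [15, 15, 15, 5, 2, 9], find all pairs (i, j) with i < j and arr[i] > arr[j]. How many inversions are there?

Finding inversions in [15, 15, 15, 5, 2, 9]:

(0, 3): arr[0]=15 > arr[3]=5
(0, 4): arr[0]=15 > arr[4]=2
(0, 5): arr[0]=15 > arr[5]=9
(1, 3): arr[1]=15 > arr[3]=5
(1, 4): arr[1]=15 > arr[4]=2
(1, 5): arr[1]=15 > arr[5]=9
(2, 3): arr[2]=15 > arr[3]=5
(2, 4): arr[2]=15 > arr[4]=2
(2, 5): arr[2]=15 > arr[5]=9
(3, 4): arr[3]=5 > arr[4]=2

Total inversions: 10

The array has 10 inversion(s): (0,3), (0,4), (0,5), (1,3), (1,4), (1,5), (2,3), (2,4), (2,5), (3,4). Each pair (i,j) satisfies i < j and arr[i] > arr[j].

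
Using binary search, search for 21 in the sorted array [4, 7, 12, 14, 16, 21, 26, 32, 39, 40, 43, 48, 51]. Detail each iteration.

Binary search for 21 in [4, 7, 12, 14, 16, 21, 26, 32, 39, 40, 43, 48, 51]:

lo=0, hi=12, mid=6, arr[mid]=26 -> 26 > 21, search left half
lo=0, hi=5, mid=2, arr[mid]=12 -> 12 < 21, search right half
lo=3, hi=5, mid=4, arr[mid]=16 -> 16 < 21, search right half
lo=5, hi=5, mid=5, arr[mid]=21 -> Found target at index 5!

Binary search finds 21 at index 5 after 4 comparisons. The search repeatedly halves the search space by comparing with the middle element.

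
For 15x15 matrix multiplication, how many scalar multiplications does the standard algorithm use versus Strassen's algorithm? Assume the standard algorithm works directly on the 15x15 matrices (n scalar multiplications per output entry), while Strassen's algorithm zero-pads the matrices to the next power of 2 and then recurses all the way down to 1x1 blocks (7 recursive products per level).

Matrix multiplication for 15x15 matrices:

Strassen's algorithm requires power-of-2 dimensions. Pad 15x15 to 16x16 (next power of 2).

Standard algorithm: 15^3 = 3375 multiplications
Strassen's algorithm: 7^(log2(16)) = 7^4 = 2401 multiplications
Savings: 3375 - 2401 = 974 multiplications

Standard: 3375 multiplications (15^3). Strassen: 2401 multiplications (7^4, after padding to 16x16). Strassen reduces 8 recursive multiplications to 7 at each level.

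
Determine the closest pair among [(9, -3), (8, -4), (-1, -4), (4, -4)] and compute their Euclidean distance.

Computing all pairwise distances among 4 points:

d((9, -3), (8, -4)) = 1.4142 <-- minimum
d((9, -3), (-1, -4)) = 10.0499
d((9, -3), (4, -4)) = 5.099
d((8, -4), (-1, -4)) = 9.0
d((8, -4), (4, -4)) = 4.0
d((-1, -4), (4, -4)) = 5.0

Closest pair: (9, -3) and (8, -4) with distance 1.4142

The closest pair is (9, -3) and (8, -4) with Euclidean distance 1.4142. For 4 points, brute-force pairwise comparison is shown above. For large n, the divide-and-conquer algorithm (sort by x, recurse on halves, check the dividing strip) achieves O(n log n).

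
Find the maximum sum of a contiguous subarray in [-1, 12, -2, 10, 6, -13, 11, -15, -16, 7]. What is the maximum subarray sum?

Using Kadane's algorithm on [-1, 12, -2, 10, 6, -13, 11, -15, -16, 7]:

Scanning through the array:
Position 1 (value 12): max_ending_here = 12, max_so_far = 12
Position 2 (value -2): max_ending_here = 10, max_so_far = 12
Position 3 (value 10): max_ending_here = 20, max_so_far = 20
Position 4 (value 6): max_ending_here = 26, max_so_far = 26
Position 5 (value -13): max_ending_here = 13, max_so_far = 26
Position 6 (value 11): max_ending_here = 24, max_so_far = 26
Position 7 (value -15): max_ending_here = 9, max_so_far = 26
Position 8 (value -16): max_ending_here = -7, max_so_far = 26
Position 9 (value 7): max_ending_here = 7, max_so_far = 26

Maximum subarray: [12, -2, 10, 6]
Maximum sum: 26

The maximum subarray is [12, -2, 10, 6] with sum 26. This subarray runs from index 1 to index 4.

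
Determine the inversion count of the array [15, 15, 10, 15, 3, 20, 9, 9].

Finding inversions in [15, 15, 10, 15, 3, 20, 9, 9]:

(0, 2): arr[0]=15 > arr[2]=10
(0, 4): arr[0]=15 > arr[4]=3
(0, 6): arr[0]=15 > arr[6]=9
(0, 7): arr[0]=15 > arr[7]=9
(1, 2): arr[1]=15 > arr[2]=10
(1, 4): arr[1]=15 > arr[4]=3
(1, 6): arr[1]=15 > arr[6]=9
(1, 7): arr[1]=15 > arr[7]=9
(2, 4): arr[2]=10 > arr[4]=3
(2, 6): arr[2]=10 > arr[6]=9
(2, 7): arr[2]=10 > arr[7]=9
(3, 4): arr[3]=15 > arr[4]=3
(3, 6): arr[3]=15 > arr[6]=9
(3, 7): arr[3]=15 > arr[7]=9
(5, 6): arr[5]=20 > arr[6]=9
(5, 7): arr[5]=20 > arr[7]=9

Total inversions: 16

The array has 16 inversion(s): (0,2), (0,4), (0,6), (0,7), (1,2), (1,4), (1,6), (1,7), (2,4), (2,6), (2,7), (3,4), (3,6), (3,7), (5,6), (5,7). Each pair (i,j) satisfies i < j and arr[i] > arr[j].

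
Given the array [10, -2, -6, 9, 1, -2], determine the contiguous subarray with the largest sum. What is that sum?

Using Kadane's algorithm on [10, -2, -6, 9, 1, -2]:

Scanning through the array:
Position 1 (value -2): max_ending_here = 8, max_so_far = 10
Position 2 (value -6): max_ending_here = 2, max_so_far = 10
Position 3 (value 9): max_ending_here = 11, max_so_far = 11
Position 4 (value 1): max_ending_here = 12, max_so_far = 12
Position 5 (value -2): max_ending_here = 10, max_so_far = 12

Maximum subarray: [10, -2, -6, 9, 1]
Maximum sum: 12

The maximum subarray is [10, -2, -6, 9, 1] with sum 12. This subarray runs from index 0 to index 4.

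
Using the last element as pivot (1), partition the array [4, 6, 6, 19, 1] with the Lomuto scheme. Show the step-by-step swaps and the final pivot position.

Lomuto partition with pivot = 1:

Initial array: [4, 6, 6, 19, 1]

arr[0]=4 > 1: no swap
arr[1]=6 > 1: no swap
arr[2]=6 > 1: no swap
arr[3]=19 > 1: no swap

Place pivot at position 0: [1, 6, 6, 19, 4]
Pivot position: 0

After partitioning with pivot 1, the array becomes [1, 6, 6, 19, 4]. The pivot is placed at index 0. All elements to the left of the pivot are <= 1, and all elements to the right are > 1.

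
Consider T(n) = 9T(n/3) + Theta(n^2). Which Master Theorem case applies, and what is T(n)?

Master Theorem for T(n) = 9T(n/3) + O(n^2):

a = 9, b = 3, c = 2
log_b(a) = log_3(9) = 2.0000

Case 2: c = 2 = log_3(9) = 2.0000
T(n) = O(n^2 log n) = O(n^2 log n)

For T(n) = 9T(n/3) + O(n^2): log_3(9) = 2.0000. This is Case 2 of the Master Theorem (c = log_b(a), equal work at all levels), giving O(n^2 log n).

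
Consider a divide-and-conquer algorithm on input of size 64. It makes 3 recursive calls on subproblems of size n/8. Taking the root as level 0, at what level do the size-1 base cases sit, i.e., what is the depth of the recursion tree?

For divide and conquer with division factor 8:

Problem sizes at each level:
Level 0: 64
Level 1: 8
Level 2: 1

The root is level 0 and the size-1 base case is level 2 (the tree spans levels 0 through 2, i.e. 3 levels counting the root), so the depth is the number of divisions: log_8(64) = 2

The recursion tree depth is log_8(64) = 2. At each level, the problem size is divided by 8, so it takes 2 divisions to reduce to a base case of size 1. The algorithm makes 3 recursive calls at each level.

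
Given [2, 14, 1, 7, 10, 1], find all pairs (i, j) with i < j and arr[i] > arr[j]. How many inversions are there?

Finding inversions in [2, 14, 1, 7, 10, 1]:

(0, 2): arr[0]=2 > arr[2]=1
(0, 5): arr[0]=2 > arr[5]=1
(1, 2): arr[1]=14 > arr[2]=1
(1, 3): arr[1]=14 > arr[3]=7
(1, 4): arr[1]=14 > arr[4]=10
(1, 5): arr[1]=14 > arr[5]=1
(3, 5): arr[3]=7 > arr[5]=1
(4, 5): arr[4]=10 > arr[5]=1

Total inversions: 8

The array has 8 inversion(s): (0,2), (0,5), (1,2), (1,3), (1,4), (1,5), (3,5), (4,5). Each pair (i,j) satisfies i < j and arr[i] > arr[j].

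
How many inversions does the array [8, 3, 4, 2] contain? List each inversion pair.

Finding inversions in [8, 3, 4, 2]:

(0, 1): arr[0]=8 > arr[1]=3
(0, 2): arr[0]=8 > arr[2]=4
(0, 3): arr[0]=8 > arr[3]=2
(1, 3): arr[1]=3 > arr[3]=2
(2, 3): arr[2]=4 > arr[3]=2

Total inversions: 5

The array has 5 inversion(s): (0,1), (0,2), (0,3), (1,3), (2,3). Each pair (i,j) satisfies i < j and arr[i] > arr[j].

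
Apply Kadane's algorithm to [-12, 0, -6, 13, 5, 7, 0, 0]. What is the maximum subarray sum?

Using Kadane's algorithm on [-12, 0, -6, 13, 5, 7, 0, 0]:

Scanning through the array:
Position 1 (value 0): max_ending_here = 0, max_so_far = 0
Position 2 (value -6): max_ending_here = -6, max_so_far = 0
Position 3 (value 13): max_ending_here = 13, max_so_far = 13
Position 4 (value 5): max_ending_here = 18, max_so_far = 18
Position 5 (value 7): max_ending_here = 25, max_so_far = 25
Position 6 (value 0): max_ending_here = 25, max_so_far = 25
Position 7 (value 0): max_ending_here = 25, max_so_far = 25

Maximum subarray: [13, 5, 7]
Maximum sum: 25

The maximum subarray is [13, 5, 7] with sum 25. This subarray runs from index 3 to index 5.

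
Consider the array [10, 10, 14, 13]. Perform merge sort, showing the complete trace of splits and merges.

Merge sort trace:

Split: [10, 10, 14, 13] -> [10, 10] and [14, 13]
  Split: [10, 10] -> [10] and [10]
  Merge: [10] + [10] -> [10, 10]
  Split: [14, 13] -> [14] and [13]
  Merge: [14] + [13] -> [13, 14]
Merge: [10, 10] + [13, 14] -> [10, 10, 13, 14]

Final sorted array: [10, 10, 13, 14]

The merge sort proceeds by recursively splitting the array and merging sorted halves.
After all merges, the sorted array is [10, 10, 13, 14].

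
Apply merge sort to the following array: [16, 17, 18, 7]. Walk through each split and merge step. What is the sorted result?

Merge sort trace:

Split: [16, 17, 18, 7] -> [16, 17] and [18, 7]
  Split: [16, 17] -> [16] and [17]
  Merge: [16] + [17] -> [16, 17]
  Split: [18, 7] -> [18] and [7]
  Merge: [18] + [7] -> [7, 18]
Merge: [16, 17] + [7, 18] -> [7, 16, 17, 18]

Final sorted array: [7, 16, 17, 18]

The merge sort proceeds by recursively splitting the array and merging sorted halves.
After all merges, the sorted array is [7, 16, 17, 18].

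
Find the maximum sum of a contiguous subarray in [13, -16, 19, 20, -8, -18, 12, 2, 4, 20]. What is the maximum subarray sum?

Using Kadane's algorithm on [13, -16, 19, 20, -8, -18, 12, 2, 4, 20]:

Scanning through the array:
Position 1 (value -16): max_ending_here = -3, max_so_far = 13
Position 2 (value 19): max_ending_here = 19, max_so_far = 19
Position 3 (value 20): max_ending_here = 39, max_so_far = 39
Position 4 (value -8): max_ending_here = 31, max_so_far = 39
Position 5 (value -18): max_ending_here = 13, max_so_far = 39
Position 6 (value 12): max_ending_here = 25, max_so_far = 39
Position 7 (value 2): max_ending_here = 27, max_so_far = 39
Position 8 (value 4): max_ending_here = 31, max_so_far = 39
Position 9 (value 20): max_ending_here = 51, max_so_far = 51

Maximum subarray: [19, 20, -8, -18, 12, 2, 4, 20]
Maximum sum: 51

The maximum subarray is [19, 20, -8, -18, 12, 2, 4, 20] with sum 51. This subarray runs from index 2 to index 9.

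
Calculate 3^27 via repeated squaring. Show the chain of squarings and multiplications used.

Computing 3^27 by squaring (build up from 3^1; each line after the first costs one multiplication):

3^1 = 3
3^2 = (3^1)^2 = 3^2 = 9
3^3 = 3 * 3^2 = 3 * 9 = 27
3^6 = (3^3)^2 = 27^2 = 729
3^12 = (3^6)^2 = 729^2 = 531441
3^13 = 3 * 3^12 = 3 * 531441 = 1594323
3^26 = (3^13)^2 = 1594323^2 = 2541865828329
3^27 = 3 * 3^26 = 3 * 2541865828329 = 7625597484987

Result: 7625597484987
Multiplications needed: 7 (7 lines after 3^1)

3^27 = 7625597484987. Using exponentiation by squaring, this requires 7 multiplications. The key idea: if the exponent is even, square the half-power; if odd, multiply by the base once.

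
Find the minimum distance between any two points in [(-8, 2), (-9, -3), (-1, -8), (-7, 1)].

Computing all pairwise distances among 4 points:

d((-8, 2), (-9, -3)) = 5.099
d((-8, 2), (-1, -8)) = 12.2066
d((-8, 2), (-7, 1)) = 1.4142 <-- minimum
d((-9, -3), (-1, -8)) = 9.434
d((-9, -3), (-7, 1)) = 4.4721
d((-1, -8), (-7, 1)) = 10.8167

Closest pair: (-8, 2) and (-7, 1) with distance 1.4142

The closest pair is (-8, 2) and (-7, 1) with Euclidean distance 1.4142. For 4 points, brute-force pairwise comparison is shown above. For large n, the divide-and-conquer algorithm (sort by x, recurse on halves, check the dividing strip) achieves O(n log n).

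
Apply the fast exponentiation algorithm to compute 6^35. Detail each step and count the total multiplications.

Computing 6^35 by squaring (build up from 6^1; each line after the first costs one multiplication):

6^1 = 6
6^2 = (6^1)^2 = 6^2 = 36
6^4 = (6^2)^2 = 36^2 = 1296
6^8 = (6^4)^2 = 1296^2 = 1679616
6^16 = (6^8)^2 = 1679616^2 = 2821109907456
6^17 = 6 * 6^16 = 6 * 2821109907456 = 16926659444736
6^34 = (6^17)^2 = 16926659444736^2 = 286511799958070431838109696
6^35 = 6 * 6^34 = 6 * 286511799958070431838109696 = 1719070799748422591028658176

Result: 1719070799748422591028658176
Multiplications needed: 7 (7 lines after 6^1)

6^35 = 1719070799748422591028658176. Using exponentiation by squaring, this requires 7 multiplications. The key idea: if the exponent is even, square the half-power; if odd, multiply by the base once.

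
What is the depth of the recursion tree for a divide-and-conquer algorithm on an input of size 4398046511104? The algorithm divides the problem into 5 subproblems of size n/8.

For divide and conquer with division factor 8:

Problem sizes at each level:
Level 0: 4398046511104
Level 1: 549755813888
Level 2: 68719476736
Level 3: 8589934592
Level 4: 1073741824
Level 5: 134217728
Level 6: 16777216
Level 7: 2097152
Level 8: 262144
Level 9: 32768
Level 10: 4096
Level 11: 512
Level 12: 64
Level 13: 8
Level 14: 1

The root is level 0 and the size-1 base case is level 14 (the tree spans levels 0 through 14, i.e. 15 levels counting the root), so the depth is the number of divisions: log_8(4398046511104) = 14

The recursion tree depth is log_8(4398046511104) = 14. At each level, the problem size is divided by 8, so it takes 14 divisions to reduce to a base case of size 1. The algorithm makes 5 recursive calls at each level.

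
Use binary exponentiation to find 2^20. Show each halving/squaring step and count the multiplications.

Computing 2^20 by squaring (build up from 2^1; each line after the first costs one multiplication):

2^1 = 2
2^2 = (2^1)^2 = 2^2 = 4
2^4 = (2^2)^2 = 4^2 = 16
2^5 = 2 * 2^4 = 2 * 16 = 32
2^10 = (2^5)^2 = 32^2 = 1024
2^20 = (2^10)^2 = 1024^2 = 1048576

Result: 1048576
Multiplications needed: 5 (5 lines after 2^1)

2^20 = 1048576. Using exponentiation by squaring, this requires 5 multiplications. The key idea: if the exponent is even, square the half-power; if odd, multiply by the base once.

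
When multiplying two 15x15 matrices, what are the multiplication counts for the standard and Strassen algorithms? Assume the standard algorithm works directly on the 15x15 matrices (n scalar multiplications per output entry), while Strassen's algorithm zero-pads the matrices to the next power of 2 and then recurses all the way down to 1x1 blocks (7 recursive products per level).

Matrix multiplication for 15x15 matrices:

Strassen's algorithm requires power-of-2 dimensions. Pad 15x15 to 16x16 (next power of 2).

Standard algorithm: 15^3 = 3375 multiplications
Strassen's algorithm: 7^(log2(16)) = 7^4 = 2401 multiplications
Savings: 3375 - 2401 = 974 multiplications

Standard: 3375 multiplications (15^3). Strassen: 2401 multiplications (7^4, after padding to 16x16). Strassen reduces 8 recursive multiplications to 7 at each level.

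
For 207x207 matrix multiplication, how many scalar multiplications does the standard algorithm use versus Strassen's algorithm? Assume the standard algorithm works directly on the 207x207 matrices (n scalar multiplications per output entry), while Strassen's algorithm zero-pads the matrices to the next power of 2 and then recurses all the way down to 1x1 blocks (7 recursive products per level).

Matrix multiplication for 207x207 matrices:

Strassen's algorithm requires power-of-2 dimensions. Pad 207x207 to 256x256 (next power of 2).

Standard algorithm: 207^3 = 8869743 multiplications
Strassen's algorithm: 7^(log2(256)) = 7^8 = 5764801 multiplications
Savings: 8869743 - 5764801 = 3104942 multiplications

Standard: 8869743 multiplications (207^3). Strassen: 5764801 multiplications (7^8, after padding to 256x256). Strassen reduces 8 recursive multiplications to 7 at each level.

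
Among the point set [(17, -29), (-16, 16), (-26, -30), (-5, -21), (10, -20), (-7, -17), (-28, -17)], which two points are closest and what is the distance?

Computing all pairwise distances among 7 points:

d((17, -29), (-16, 16)) = 55.8032
d((17, -29), (-26, -30)) = 43.0116
d((17, -29), (-5, -21)) = 23.4094
d((17, -29), (10, -20)) = 11.4018
d((17, -29), (-7, -17)) = 26.8328
d((17, -29), (-28, -17)) = 46.5725
d((-16, 16), (-26, -30)) = 47.0744
d((-16, 16), (-5, -21)) = 38.6005
d((-16, 16), (10, -20)) = 44.4072
d((-16, 16), (-7, -17)) = 34.2053
d((-16, 16), (-28, -17)) = 35.1141
d((-26, -30), (-5, -21)) = 22.8473
d((-26, -30), (10, -20)) = 37.3631
d((-26, -30), (-7, -17)) = 23.0217
d((-26, -30), (-28, -17)) = 13.1529
d((-5, -21), (10, -20)) = 15.0333
d((-5, -21), (-7, -17)) = 4.4721 <-- minimum
d((-5, -21), (-28, -17)) = 23.3452
d((10, -20), (-7, -17)) = 17.2627
d((10, -20), (-28, -17)) = 38.1182
d((-7, -17), (-28, -17)) = 21.0

Closest pair: (-5, -21) and (-7, -17) with distance 4.4721

The closest pair is (-5, -21) and (-7, -17) with Euclidean distance 4.4721. For 7 points, brute-force pairwise comparison is shown above. For large n, the divide-and-conquer algorithm (sort by x, recurse on halves, check the dividing strip) achieves O(n log n).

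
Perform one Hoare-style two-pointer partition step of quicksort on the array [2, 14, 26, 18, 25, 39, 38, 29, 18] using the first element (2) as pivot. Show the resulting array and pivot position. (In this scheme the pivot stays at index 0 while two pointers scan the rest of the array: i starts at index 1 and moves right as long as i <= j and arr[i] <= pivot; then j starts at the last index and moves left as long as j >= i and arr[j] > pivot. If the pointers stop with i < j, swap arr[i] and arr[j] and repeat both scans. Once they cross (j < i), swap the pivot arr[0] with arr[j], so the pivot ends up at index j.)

Hoare-style two-pointer partition with pivot = 2:

Initial array: [2, 14, 26, 18, 25, 39, 38, 29, 18]

Pointers start at i = 1, j = 8.
i ends at 1, j ends at 0: the pointers have crossed (j < i), so scanning stops.

j = 0, so swapping arr[0] with arr[j] leaves the pivot at position 0: [2, 14, 26, 18, 25, 39, 38, 29, 18]
Pivot position: 0

After partitioning with pivot 2, the array becomes [2, 14, 26, 18, 25, 39, 38, 29, 18]. The pivot is placed at index 0. All elements to the left of the pivot are <= 2, and all elements to the right are > 2.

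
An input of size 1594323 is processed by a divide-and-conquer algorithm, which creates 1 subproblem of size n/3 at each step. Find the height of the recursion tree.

For divide and conquer with division factor 3:

Problem sizes at each level:
Level 0: 1594323
Level 1: 531441
Level 2: 177147
Level 3: 59049
Level 4: 19683
Level 5: 6561
Level 6: 2187
Level 7: 729
Level 8: 243
Level 9: 81
Level 10: 27
Level 11: 9
Level 12: 3
Level 13: 1

The root is level 0 and the size-1 base case is level 13 (the tree spans levels 0 through 13, i.e. 14 levels counting the root), so the depth is the number of divisions: log_3(1594323) = 13

The recursion tree depth is log_3(1594323) = 13. At each level, the problem size is divided by 3, so it takes 13 divisions to reduce to a base case of size 1. The algorithm makes 1 recursive call at each level.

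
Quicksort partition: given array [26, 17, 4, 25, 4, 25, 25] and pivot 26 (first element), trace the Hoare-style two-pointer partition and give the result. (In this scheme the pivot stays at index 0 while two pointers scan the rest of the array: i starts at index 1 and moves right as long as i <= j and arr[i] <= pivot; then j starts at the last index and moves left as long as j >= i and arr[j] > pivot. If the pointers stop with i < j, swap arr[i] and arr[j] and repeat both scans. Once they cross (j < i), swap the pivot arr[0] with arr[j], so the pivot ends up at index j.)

Hoare-style two-pointer partition with pivot = 26:

Initial array: [26, 17, 4, 25, 4, 25, 25]

Pointers start at i = 1, j = 6.
i ends at 7, j ends at 6: the pointers have crossed (j < i), so scanning stops.

Swap pivot arr[0] with arr[6] to place pivot at position 6: [25, 17, 4, 25, 4, 25, 26]
Pivot position: 6

After partitioning with pivot 26, the array becomes [25, 17, 4, 25, 4, 25, 26]. The pivot is placed at index 6. All elements to the left of the pivot are <= 26, and all elements to the right are > 26.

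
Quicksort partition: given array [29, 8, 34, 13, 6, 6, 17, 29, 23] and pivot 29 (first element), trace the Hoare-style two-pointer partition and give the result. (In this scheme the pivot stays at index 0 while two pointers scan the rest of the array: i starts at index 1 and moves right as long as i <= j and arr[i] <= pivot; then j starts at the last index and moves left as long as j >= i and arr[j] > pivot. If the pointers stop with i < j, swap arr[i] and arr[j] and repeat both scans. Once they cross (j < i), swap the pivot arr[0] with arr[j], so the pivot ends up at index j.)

Hoare-style two-pointer partition with pivot = 29:

Initial array: [29, 8, 34, 13, 6, 6, 17, 29, 23]

Pointers start at i = 1, j = 8.
i stops at index 2 (arr[2]=34 > 29), j stops at index 8 (arr[8]=23 <= 29): swap arr[2] and arr[8], array becomes [29, 8, 23, 13, 6, 6, 17, 29, 34]
i ends at 8, j ends at 7: the pointers have crossed (j < i), so scanning stops.

Swap pivot arr[0] with arr[7] to place pivot at position 7: [29, 8, 23, 13, 6, 6, 17, 29, 34]
Pivot position: 7

After partitioning with pivot 29, the array becomes [29, 8, 23, 13, 6, 6, 17, 29, 34]. The pivot is placed at index 7. All elements to the left of the pivot are <= 29, and all elements to the right are > 29.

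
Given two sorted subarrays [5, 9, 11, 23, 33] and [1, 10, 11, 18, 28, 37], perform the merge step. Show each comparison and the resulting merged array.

Merging process:

Compare 5 vs 1: take 1 from right. Merged: [1]
Compare 5 vs 10: take 5 from left. Merged: [1, 5]
Compare 9 vs 10: take 9 from left. Merged: [1, 5, 9]
Compare 11 vs 10: take 10 from right. Merged: [1, 5, 9, 10]
Compare 11 vs 11: take 11 from left. Merged: [1, 5, 9, 10, 11]
Compare 23 vs 11: take 11 from right. Merged: [1, 5, 9, 10, 11, 11]
Compare 23 vs 18: take 18 from right. Merged: [1, 5, 9, 10, 11, 11, 18]
Compare 23 vs 28: take 23 from left. Merged: [1, 5, 9, 10, 11, 11, 18, 23]
Compare 33 vs 28: take 28 from right. Merged: [1, 5, 9, 10, 11, 11, 18, 23, 28]
Compare 33 vs 37: take 33 from left. Merged: [1, 5, 9, 10, 11, 11, 18, 23, 28, 33]
Append remaining from right: [37]. Merged: [1, 5, 9, 10, 11, 11, 18, 23, 28, 33, 37]

Final merged array: [1, 5, 9, 10, 11, 11, 18, 23, 28, 33, 37]
Total comparisons: 10

The merged array is [1, 5, 9, 10, 11, 11, 18, 23, 28, 33, 37], requiring 10 comparisons. The merge step runs in O(n) time where n is the total number of elements.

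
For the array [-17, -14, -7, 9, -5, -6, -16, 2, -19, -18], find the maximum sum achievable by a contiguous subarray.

Using Kadane's algorithm on [-17, -14, -7, 9, -5, -6, -16, 2, -19, -18]:

Scanning through the array:
Position 1 (value -14): max_ending_here = -14, max_so_far = -14
Position 2 (value -7): max_ending_here = -7, max_so_far = -7
Position 3 (value 9): max_ending_here = 9, max_so_far = 9
Position 4 (value -5): max_ending_here = 4, max_so_far = 9
Position 5 (value -6): max_ending_here = -2, max_so_far = 9
Position 6 (value -16): max_ending_here = -16, max_so_far = 9
Position 7 (value 2): max_ending_here = 2, max_so_far = 9
Position 8 (value -19): max_ending_here = -17, max_so_far = 9
Position 9 (value -18): max_ending_here = -18, max_so_far = 9

Maximum subarray: [9]
Maximum sum: 9

The maximum subarray is [9] with sum 9. This subarray runs from index 3 to index 3.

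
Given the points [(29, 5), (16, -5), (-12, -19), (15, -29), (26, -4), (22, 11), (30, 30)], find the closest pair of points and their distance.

Computing all pairwise distances among 7 points:

d((29, 5), (16, -5)) = 16.4012
d((29, 5), (-12, -19)) = 47.5079
d((29, 5), (15, -29)) = 36.7696
d((29, 5), (26, -4)) = 9.4868
d((29, 5), (22, 11)) = 9.2195 <-- minimum
d((29, 5), (30, 30)) = 25.02
d((16, -5), (-12, -19)) = 31.305
d((16, -5), (15, -29)) = 24.0208
d((16, -5), (26, -4)) = 10.0499
d((16, -5), (22, 11)) = 17.088
d((16, -5), (30, 30)) = 37.6962
d((-12, -19), (15, -29)) = 28.7924
d((-12, -19), (26, -4)) = 40.8534
d((-12, -19), (22, 11)) = 45.3431
d((-12, -19), (30, 30)) = 64.5368
d((15, -29), (26, -4)) = 27.313
d((15, -29), (22, 11)) = 40.6079
d((15, -29), (30, 30)) = 60.8769
d((26, -4), (22, 11)) = 15.5242
d((26, -4), (30, 30)) = 34.2345
d((22, 11), (30, 30)) = 20.6155

Closest pair: (29, 5) and (22, 11) with distance 9.2195

The closest pair is (29, 5) and (22, 11) with Euclidean distance 9.2195. For 7 points, brute-force pairwise comparison is shown above. For large n, the divide-and-conquer algorithm (sort by x, recurse on halves, check the dividing strip) achieves O(n log n).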